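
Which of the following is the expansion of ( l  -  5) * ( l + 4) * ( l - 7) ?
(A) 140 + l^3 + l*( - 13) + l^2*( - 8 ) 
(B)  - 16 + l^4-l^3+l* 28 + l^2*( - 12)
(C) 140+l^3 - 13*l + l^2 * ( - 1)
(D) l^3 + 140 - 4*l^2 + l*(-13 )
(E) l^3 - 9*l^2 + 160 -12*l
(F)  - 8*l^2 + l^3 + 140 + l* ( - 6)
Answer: A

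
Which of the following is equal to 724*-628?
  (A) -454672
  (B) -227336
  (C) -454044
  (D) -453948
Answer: A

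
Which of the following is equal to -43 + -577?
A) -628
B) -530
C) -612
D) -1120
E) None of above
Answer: E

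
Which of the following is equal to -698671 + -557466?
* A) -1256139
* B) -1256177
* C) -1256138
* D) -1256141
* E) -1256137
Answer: E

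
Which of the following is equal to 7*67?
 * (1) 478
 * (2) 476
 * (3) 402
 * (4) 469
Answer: 4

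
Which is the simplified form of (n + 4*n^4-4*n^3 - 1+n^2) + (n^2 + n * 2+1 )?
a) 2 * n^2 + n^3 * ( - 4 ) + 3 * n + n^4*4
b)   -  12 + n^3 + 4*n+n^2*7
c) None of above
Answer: a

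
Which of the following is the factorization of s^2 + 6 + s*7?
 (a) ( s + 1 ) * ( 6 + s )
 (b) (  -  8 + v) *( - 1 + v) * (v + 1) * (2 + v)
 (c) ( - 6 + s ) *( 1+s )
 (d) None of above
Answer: a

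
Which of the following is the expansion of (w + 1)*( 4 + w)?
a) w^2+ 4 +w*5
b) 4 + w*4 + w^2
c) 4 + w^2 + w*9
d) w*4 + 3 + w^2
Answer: a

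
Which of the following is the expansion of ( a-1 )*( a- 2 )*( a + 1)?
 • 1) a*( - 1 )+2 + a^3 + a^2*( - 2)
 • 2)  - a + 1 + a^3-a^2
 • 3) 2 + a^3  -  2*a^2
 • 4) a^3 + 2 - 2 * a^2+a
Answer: 1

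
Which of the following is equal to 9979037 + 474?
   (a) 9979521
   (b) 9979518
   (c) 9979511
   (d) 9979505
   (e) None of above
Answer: c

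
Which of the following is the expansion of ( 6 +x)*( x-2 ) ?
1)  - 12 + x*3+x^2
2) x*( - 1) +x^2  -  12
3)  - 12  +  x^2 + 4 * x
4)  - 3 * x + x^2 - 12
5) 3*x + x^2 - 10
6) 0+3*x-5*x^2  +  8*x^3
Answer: 3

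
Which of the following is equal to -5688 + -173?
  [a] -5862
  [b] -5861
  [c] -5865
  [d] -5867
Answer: b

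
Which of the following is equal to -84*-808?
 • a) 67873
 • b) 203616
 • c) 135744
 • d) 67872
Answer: d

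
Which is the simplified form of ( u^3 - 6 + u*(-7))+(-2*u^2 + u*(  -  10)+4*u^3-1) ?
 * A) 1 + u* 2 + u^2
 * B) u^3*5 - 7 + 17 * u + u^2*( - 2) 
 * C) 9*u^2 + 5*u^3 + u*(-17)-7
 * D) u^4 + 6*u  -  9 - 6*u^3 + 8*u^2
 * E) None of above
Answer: E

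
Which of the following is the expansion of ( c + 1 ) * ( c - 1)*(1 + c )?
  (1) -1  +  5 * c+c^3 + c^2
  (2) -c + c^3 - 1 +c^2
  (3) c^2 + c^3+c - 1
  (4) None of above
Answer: 2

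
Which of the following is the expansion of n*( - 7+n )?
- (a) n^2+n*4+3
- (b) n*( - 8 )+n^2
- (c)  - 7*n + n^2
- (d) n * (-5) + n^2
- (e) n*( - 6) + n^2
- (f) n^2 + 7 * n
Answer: c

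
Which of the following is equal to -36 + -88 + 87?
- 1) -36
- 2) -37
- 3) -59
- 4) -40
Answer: 2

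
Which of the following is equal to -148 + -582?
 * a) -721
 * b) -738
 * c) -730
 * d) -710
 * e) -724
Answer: c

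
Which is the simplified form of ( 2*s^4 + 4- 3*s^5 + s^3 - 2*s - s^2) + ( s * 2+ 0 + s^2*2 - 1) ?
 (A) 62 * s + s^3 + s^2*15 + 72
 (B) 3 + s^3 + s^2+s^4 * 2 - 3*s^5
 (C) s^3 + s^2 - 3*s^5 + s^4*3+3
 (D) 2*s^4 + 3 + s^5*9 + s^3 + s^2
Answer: B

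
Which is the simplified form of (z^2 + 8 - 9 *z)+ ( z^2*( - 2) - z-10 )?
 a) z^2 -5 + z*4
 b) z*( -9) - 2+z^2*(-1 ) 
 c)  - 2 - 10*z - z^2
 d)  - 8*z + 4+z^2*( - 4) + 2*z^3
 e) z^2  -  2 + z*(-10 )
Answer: c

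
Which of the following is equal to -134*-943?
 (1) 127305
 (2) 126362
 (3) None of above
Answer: 2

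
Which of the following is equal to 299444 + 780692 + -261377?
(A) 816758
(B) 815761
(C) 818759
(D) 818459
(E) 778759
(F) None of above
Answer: C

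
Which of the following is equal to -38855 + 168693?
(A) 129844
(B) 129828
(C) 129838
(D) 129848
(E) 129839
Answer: C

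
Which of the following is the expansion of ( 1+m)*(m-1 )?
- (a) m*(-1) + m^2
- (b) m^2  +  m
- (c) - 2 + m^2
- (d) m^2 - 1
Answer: d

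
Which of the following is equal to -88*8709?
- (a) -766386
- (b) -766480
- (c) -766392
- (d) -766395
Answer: c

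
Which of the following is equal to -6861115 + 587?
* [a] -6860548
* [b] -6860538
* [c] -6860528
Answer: c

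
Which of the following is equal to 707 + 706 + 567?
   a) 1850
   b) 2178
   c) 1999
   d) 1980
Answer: d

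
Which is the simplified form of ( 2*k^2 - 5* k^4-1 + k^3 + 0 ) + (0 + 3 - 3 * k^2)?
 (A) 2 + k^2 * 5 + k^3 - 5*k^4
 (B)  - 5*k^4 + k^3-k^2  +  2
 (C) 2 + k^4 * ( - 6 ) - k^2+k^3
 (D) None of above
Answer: B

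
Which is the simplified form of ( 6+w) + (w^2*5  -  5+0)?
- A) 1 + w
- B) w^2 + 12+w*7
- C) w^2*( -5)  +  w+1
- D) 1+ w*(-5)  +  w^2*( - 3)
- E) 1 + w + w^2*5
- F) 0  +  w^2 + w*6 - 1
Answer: E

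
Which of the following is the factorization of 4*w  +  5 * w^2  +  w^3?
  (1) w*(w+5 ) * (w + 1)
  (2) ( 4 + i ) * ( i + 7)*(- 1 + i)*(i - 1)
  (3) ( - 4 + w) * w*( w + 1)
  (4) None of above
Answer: 4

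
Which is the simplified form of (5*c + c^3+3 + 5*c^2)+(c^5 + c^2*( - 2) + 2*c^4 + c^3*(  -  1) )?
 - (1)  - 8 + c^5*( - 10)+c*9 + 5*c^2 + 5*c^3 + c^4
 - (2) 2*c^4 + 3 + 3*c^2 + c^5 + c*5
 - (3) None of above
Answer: 2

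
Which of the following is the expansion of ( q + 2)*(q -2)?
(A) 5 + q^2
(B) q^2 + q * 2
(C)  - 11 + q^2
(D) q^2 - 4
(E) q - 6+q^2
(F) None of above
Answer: D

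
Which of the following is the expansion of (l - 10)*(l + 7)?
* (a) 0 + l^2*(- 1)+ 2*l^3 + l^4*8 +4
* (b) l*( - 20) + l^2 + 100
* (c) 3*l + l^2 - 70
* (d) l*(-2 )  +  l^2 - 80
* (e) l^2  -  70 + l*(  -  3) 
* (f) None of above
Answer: e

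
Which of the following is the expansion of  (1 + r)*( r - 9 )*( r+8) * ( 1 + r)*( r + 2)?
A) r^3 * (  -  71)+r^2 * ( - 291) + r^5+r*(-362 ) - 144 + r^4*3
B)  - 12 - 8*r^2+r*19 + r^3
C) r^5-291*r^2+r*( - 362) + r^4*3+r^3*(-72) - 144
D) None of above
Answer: A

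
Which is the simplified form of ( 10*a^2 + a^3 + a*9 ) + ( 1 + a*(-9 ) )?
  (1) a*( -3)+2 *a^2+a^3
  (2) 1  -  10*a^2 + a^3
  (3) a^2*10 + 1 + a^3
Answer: 3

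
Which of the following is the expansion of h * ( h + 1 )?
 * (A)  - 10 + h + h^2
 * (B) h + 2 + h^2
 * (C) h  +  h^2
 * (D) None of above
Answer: C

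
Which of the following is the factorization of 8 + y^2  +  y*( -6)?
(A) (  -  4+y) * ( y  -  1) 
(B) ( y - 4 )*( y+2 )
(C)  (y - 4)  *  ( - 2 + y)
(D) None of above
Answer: C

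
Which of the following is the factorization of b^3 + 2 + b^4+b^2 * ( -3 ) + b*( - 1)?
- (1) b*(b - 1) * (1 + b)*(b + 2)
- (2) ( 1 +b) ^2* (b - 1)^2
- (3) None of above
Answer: 3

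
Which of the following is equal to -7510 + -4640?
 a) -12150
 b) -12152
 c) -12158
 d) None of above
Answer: a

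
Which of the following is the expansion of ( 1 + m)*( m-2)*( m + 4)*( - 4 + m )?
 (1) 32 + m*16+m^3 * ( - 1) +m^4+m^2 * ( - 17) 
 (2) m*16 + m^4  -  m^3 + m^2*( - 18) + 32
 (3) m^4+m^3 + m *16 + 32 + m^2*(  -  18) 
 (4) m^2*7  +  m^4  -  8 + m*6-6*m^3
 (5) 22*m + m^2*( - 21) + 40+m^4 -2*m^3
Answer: 2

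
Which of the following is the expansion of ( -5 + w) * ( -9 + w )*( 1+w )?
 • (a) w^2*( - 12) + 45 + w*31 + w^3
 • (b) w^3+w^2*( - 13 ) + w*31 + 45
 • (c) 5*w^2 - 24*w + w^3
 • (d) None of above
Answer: b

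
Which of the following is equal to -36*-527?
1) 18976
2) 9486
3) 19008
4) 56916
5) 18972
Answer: 5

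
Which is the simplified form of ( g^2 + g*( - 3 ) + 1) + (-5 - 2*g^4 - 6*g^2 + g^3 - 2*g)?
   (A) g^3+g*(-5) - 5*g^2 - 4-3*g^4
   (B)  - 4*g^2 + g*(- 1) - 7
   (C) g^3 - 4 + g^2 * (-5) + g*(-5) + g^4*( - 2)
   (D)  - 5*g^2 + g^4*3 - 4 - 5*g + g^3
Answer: C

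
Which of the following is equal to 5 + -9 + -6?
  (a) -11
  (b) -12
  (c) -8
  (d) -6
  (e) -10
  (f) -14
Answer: e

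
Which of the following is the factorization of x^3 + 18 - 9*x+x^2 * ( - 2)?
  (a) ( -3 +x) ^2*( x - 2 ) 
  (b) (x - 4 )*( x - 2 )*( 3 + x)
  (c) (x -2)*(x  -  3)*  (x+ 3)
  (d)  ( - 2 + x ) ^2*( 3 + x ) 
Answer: c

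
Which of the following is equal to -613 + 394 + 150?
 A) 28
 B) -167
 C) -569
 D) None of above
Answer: D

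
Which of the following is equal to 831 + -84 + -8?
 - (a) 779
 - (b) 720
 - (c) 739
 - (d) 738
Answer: c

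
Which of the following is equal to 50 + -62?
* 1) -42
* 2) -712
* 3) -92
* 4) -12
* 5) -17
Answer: 4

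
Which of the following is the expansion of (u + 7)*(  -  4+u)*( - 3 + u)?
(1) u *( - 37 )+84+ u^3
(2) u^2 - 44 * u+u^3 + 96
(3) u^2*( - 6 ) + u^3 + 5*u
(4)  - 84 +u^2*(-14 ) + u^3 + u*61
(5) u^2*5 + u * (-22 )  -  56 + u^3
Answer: 1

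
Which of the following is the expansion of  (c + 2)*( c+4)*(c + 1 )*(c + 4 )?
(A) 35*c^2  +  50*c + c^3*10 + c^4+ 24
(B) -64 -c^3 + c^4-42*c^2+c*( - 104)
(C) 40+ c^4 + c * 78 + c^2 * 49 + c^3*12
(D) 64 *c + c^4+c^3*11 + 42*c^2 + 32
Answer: D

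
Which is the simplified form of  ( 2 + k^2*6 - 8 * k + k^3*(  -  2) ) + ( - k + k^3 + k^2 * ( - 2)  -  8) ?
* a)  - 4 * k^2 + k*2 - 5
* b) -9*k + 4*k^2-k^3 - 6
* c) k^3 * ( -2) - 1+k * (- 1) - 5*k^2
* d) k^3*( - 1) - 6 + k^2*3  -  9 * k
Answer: b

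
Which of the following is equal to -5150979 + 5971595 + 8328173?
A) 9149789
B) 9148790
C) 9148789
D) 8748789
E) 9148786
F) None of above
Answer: C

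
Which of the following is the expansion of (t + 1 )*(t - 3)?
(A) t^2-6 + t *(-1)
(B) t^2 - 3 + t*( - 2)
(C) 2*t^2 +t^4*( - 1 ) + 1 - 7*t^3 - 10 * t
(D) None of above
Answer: B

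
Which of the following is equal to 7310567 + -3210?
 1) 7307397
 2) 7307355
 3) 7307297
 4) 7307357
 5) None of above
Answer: 4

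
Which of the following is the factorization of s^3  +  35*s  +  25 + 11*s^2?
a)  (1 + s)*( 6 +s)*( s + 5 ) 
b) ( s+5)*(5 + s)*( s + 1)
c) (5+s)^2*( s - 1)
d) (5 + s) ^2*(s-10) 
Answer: b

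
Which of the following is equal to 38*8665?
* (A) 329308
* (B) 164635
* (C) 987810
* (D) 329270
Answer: D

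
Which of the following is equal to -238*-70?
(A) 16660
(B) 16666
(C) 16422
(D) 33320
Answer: A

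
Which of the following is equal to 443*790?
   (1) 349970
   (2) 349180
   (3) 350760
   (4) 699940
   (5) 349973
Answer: 1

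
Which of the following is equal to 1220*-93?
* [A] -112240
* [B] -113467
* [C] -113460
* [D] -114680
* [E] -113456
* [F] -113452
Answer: C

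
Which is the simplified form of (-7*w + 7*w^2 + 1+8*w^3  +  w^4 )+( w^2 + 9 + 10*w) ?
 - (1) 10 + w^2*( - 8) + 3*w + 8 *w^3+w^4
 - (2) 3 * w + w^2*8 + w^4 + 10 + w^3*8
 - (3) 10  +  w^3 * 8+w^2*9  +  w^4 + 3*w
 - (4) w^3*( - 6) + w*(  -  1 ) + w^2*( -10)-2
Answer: 2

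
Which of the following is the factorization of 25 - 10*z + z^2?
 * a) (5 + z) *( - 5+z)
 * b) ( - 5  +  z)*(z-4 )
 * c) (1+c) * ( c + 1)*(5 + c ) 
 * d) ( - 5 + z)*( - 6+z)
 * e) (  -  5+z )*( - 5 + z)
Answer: e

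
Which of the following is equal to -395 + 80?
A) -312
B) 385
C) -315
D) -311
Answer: C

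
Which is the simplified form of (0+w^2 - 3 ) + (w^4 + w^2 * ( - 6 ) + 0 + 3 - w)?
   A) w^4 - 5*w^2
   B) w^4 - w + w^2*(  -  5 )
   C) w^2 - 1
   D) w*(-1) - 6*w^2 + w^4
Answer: B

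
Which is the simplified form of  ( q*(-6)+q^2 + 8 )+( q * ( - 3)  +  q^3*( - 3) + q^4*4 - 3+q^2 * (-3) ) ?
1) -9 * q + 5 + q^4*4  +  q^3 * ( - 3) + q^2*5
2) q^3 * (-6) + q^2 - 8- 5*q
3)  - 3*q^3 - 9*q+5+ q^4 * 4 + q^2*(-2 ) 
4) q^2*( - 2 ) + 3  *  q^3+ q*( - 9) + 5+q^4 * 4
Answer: 3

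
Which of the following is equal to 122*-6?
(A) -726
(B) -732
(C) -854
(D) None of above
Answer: B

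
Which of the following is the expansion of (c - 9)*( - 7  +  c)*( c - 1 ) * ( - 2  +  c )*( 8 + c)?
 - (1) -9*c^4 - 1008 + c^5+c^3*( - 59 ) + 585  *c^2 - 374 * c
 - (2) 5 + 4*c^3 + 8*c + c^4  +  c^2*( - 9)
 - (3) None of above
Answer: 3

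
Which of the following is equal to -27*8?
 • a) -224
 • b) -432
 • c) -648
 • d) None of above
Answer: d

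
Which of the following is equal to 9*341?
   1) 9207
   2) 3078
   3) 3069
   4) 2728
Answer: 3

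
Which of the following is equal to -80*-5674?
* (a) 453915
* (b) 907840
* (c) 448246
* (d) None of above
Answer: d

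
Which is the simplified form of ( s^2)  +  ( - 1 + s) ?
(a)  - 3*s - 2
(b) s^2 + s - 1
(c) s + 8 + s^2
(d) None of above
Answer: b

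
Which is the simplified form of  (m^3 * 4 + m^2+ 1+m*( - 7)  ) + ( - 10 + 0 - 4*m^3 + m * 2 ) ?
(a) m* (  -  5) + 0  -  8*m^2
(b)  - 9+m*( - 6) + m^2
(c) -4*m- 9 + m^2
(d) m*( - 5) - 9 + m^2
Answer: d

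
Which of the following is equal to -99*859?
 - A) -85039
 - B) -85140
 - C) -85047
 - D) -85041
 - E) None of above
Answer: D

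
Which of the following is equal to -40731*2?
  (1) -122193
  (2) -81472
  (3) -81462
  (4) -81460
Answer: 3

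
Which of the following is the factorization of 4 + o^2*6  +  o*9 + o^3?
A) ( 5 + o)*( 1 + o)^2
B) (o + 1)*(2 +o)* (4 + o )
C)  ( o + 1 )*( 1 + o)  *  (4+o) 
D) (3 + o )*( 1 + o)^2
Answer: C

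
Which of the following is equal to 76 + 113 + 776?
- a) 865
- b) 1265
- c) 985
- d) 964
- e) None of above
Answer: e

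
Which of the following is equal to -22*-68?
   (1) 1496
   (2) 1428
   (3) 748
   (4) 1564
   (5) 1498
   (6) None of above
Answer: 1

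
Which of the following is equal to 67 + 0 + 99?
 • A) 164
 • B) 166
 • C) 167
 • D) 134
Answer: B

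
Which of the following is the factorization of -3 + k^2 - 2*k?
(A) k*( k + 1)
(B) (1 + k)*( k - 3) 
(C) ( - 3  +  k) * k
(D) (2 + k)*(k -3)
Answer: B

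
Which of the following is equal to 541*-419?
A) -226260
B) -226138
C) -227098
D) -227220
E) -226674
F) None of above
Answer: F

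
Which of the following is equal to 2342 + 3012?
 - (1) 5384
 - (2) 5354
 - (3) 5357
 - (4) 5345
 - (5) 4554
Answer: 2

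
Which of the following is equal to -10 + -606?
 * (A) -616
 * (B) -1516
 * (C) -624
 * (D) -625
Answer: A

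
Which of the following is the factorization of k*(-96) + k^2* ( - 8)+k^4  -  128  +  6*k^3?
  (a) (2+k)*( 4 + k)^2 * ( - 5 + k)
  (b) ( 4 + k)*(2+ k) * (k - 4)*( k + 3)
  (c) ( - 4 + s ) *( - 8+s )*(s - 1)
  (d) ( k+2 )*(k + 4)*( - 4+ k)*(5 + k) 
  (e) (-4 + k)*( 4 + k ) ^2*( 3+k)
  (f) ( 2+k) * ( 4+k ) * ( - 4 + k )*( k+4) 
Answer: f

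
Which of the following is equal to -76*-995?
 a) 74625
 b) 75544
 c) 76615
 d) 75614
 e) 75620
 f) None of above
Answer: e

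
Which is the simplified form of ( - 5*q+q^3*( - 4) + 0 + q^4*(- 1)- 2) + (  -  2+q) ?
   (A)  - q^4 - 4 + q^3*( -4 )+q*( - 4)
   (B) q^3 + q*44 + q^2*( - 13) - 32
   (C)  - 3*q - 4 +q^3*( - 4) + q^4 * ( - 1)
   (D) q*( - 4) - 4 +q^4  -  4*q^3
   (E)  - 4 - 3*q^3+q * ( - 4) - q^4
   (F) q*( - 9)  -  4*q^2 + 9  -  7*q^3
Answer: A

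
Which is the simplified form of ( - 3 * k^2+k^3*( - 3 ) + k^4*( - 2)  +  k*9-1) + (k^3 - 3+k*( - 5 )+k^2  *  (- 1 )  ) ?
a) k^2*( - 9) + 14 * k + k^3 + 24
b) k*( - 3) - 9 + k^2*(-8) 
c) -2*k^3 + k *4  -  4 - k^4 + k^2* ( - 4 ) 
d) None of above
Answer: d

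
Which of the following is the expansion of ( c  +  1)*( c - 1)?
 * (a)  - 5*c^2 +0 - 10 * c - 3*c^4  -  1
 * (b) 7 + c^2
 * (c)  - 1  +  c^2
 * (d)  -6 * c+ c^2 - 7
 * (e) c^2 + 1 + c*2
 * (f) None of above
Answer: c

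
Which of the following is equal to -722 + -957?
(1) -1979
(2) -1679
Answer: 2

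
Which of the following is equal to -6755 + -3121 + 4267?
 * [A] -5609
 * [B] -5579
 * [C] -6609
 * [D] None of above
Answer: A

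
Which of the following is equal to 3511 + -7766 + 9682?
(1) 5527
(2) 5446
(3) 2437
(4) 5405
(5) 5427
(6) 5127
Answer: 5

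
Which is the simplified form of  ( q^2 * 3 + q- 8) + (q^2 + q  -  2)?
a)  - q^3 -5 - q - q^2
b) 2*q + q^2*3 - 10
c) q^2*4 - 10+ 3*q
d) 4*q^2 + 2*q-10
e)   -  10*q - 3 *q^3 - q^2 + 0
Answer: d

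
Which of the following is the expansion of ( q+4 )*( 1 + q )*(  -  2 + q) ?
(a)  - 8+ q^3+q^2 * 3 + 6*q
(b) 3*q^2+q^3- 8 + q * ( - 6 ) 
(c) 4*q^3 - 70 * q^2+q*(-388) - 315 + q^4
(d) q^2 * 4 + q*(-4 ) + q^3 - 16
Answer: b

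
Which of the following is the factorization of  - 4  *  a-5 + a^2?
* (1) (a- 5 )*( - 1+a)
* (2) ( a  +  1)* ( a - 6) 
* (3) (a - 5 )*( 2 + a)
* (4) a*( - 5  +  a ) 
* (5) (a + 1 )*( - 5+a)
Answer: 5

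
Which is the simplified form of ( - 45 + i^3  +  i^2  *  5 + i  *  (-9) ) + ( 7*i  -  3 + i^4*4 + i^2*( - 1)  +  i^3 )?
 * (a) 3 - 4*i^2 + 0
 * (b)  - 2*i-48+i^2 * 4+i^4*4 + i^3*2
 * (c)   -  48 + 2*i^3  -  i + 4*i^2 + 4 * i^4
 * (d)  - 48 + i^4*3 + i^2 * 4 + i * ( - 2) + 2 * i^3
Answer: b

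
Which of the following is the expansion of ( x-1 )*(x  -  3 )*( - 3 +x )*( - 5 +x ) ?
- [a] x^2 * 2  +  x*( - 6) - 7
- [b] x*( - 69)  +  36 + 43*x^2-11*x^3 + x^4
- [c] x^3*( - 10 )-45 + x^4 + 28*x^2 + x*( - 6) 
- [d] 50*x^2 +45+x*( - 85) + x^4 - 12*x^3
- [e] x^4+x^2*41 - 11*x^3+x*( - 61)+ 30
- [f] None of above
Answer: f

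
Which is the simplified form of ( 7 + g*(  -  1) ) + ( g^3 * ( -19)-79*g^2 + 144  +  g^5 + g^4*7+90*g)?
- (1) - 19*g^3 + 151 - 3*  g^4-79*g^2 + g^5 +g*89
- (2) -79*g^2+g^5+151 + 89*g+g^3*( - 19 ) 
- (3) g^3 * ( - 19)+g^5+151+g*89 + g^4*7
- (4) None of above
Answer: 4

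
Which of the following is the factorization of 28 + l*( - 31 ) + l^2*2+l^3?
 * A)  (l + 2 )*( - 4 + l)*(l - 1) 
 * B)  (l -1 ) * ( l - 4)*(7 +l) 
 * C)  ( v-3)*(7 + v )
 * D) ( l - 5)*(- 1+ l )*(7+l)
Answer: B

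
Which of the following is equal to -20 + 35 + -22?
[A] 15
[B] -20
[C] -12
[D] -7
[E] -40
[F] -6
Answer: D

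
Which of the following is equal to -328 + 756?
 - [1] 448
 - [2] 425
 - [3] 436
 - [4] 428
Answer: 4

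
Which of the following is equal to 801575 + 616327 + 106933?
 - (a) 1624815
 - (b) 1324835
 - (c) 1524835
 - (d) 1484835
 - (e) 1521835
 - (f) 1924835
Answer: c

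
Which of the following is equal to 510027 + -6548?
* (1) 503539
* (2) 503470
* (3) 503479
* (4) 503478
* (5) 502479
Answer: 3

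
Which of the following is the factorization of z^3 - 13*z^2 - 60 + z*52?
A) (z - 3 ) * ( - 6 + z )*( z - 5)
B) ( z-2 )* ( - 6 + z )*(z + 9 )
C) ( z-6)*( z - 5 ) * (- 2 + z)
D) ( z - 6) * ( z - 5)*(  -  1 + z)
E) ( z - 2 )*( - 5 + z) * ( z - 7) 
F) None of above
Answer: C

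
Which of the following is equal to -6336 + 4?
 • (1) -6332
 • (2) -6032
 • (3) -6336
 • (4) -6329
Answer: 1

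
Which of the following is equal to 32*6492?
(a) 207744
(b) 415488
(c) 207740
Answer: a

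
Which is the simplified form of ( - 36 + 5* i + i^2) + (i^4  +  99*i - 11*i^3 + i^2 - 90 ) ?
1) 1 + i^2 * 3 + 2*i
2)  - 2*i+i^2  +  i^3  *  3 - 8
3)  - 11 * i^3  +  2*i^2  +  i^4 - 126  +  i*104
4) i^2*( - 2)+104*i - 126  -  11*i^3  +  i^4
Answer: 3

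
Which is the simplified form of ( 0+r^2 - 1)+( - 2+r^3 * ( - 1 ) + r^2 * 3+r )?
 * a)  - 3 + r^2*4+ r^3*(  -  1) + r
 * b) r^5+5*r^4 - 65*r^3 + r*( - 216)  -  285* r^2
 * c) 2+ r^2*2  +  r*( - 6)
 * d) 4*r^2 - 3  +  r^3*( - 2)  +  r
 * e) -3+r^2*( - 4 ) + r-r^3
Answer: a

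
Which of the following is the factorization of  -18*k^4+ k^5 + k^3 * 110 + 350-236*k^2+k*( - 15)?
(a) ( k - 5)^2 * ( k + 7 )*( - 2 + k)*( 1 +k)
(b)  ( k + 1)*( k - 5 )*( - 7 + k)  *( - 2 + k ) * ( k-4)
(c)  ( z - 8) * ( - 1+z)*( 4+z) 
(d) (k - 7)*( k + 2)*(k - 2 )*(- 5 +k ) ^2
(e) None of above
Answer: e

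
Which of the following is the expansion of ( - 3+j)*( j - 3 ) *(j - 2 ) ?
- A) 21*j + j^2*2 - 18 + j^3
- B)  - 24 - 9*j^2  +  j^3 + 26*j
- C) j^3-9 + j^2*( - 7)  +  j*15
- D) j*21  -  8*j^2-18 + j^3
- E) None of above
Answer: D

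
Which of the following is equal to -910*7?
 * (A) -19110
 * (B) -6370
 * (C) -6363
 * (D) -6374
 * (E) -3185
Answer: B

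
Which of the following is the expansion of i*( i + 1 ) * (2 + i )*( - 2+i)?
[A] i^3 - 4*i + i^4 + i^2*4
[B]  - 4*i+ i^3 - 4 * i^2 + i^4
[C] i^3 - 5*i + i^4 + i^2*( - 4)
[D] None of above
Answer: B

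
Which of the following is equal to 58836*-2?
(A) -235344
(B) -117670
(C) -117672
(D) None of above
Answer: C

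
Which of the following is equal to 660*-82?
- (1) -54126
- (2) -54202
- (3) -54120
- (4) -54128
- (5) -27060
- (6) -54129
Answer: 3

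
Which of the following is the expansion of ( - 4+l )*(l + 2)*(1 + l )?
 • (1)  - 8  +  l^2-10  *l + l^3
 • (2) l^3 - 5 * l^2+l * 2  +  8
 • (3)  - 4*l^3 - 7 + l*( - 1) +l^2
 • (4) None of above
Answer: 4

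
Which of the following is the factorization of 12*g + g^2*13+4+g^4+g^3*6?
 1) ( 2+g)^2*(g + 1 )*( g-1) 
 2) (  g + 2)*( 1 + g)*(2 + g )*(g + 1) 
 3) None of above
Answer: 2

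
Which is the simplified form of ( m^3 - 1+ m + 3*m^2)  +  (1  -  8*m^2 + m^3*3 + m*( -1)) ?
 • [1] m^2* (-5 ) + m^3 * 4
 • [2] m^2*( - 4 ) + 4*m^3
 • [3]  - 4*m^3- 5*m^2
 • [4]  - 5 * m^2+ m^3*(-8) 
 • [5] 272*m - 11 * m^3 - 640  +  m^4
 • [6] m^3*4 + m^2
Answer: 1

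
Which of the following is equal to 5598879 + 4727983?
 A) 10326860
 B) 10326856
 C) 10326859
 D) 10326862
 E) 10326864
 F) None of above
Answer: D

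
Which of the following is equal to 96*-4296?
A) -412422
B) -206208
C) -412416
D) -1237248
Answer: C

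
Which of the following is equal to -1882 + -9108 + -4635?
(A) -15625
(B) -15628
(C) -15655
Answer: A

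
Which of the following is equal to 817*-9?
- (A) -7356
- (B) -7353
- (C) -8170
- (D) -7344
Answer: B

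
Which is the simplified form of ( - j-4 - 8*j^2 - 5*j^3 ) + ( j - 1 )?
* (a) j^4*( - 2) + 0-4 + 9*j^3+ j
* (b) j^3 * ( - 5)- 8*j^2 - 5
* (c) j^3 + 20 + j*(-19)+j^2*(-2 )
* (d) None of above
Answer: b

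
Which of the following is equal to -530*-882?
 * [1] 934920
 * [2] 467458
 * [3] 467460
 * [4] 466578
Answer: 3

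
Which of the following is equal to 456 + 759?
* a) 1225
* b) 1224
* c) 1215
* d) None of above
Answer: c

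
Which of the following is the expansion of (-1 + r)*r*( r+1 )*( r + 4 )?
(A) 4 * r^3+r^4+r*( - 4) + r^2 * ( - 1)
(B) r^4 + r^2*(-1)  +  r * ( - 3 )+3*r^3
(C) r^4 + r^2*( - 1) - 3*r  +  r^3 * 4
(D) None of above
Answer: A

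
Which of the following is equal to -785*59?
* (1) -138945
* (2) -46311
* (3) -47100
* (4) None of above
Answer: 4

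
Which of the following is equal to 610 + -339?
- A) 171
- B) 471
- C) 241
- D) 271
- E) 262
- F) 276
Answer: D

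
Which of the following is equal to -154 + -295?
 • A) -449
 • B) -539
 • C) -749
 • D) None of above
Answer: A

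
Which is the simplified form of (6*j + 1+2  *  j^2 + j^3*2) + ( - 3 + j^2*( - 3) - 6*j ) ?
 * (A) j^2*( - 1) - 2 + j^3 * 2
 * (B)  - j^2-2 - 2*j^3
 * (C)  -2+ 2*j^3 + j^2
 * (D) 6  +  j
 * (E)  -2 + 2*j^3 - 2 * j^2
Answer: A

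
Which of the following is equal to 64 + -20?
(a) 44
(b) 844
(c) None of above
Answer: a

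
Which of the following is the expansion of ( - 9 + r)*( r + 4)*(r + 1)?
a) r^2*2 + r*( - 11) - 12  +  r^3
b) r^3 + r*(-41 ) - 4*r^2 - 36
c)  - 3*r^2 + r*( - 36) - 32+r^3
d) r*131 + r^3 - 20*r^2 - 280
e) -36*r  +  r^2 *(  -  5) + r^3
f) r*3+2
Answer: b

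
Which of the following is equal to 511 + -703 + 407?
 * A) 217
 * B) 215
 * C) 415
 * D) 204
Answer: B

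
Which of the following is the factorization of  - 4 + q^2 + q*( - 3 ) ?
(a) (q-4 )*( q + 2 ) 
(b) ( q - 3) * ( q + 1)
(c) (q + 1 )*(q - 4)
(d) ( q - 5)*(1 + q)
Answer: c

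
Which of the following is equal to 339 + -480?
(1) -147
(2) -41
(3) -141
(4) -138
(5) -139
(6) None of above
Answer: 3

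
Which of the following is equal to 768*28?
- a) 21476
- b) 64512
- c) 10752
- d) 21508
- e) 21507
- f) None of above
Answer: f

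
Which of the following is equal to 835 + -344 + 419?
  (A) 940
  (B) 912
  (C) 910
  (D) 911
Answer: C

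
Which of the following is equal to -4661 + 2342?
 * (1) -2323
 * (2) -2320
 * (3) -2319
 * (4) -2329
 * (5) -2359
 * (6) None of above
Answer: 3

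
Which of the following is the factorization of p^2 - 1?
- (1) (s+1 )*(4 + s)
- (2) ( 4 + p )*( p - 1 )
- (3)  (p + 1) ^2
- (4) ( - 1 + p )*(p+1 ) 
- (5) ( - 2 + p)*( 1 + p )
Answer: 4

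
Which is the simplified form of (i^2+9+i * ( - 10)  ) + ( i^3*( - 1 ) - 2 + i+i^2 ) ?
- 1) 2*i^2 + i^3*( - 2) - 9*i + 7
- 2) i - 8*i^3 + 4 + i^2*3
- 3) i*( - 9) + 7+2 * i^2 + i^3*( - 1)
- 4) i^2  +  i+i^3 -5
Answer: 3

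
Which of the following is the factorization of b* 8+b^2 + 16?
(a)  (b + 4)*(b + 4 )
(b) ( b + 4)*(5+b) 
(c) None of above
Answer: a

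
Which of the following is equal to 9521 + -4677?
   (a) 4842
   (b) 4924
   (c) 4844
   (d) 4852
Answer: c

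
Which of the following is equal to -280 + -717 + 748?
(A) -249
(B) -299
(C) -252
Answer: A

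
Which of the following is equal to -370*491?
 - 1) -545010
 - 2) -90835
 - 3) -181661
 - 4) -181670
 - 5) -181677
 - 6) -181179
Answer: 4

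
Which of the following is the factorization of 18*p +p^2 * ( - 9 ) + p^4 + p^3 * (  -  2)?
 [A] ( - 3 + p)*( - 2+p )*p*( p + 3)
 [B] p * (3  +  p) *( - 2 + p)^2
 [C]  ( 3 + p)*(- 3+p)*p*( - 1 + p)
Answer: A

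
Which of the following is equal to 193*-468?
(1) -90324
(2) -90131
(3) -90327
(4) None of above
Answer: 1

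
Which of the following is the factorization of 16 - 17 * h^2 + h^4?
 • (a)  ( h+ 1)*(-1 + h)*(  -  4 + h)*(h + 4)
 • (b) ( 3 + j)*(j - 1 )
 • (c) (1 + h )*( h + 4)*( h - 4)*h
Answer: a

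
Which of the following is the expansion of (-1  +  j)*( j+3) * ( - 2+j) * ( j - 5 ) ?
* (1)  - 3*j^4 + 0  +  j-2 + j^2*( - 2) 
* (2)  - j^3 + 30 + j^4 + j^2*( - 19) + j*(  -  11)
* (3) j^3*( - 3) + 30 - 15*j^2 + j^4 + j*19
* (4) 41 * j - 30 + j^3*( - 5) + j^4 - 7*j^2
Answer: 4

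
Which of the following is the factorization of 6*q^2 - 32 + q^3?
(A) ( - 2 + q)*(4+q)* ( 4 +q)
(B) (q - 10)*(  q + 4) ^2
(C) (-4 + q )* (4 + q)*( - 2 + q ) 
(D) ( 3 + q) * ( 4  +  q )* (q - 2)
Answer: A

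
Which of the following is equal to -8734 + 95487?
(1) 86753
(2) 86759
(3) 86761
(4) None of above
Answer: 1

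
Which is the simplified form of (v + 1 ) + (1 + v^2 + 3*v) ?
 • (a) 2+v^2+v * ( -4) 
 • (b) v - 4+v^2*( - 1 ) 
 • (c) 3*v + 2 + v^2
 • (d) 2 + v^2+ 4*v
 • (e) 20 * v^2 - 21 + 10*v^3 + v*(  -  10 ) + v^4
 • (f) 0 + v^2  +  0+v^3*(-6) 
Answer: d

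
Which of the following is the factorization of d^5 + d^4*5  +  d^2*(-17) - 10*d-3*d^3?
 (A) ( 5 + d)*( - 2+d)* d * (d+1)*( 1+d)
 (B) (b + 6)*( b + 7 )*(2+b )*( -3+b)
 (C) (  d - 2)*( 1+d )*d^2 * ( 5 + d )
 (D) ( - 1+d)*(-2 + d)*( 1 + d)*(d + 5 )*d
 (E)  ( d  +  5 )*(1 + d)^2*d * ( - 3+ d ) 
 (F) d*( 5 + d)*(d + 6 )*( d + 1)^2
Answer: A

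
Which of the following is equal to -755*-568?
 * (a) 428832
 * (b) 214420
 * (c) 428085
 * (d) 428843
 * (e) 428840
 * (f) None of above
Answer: e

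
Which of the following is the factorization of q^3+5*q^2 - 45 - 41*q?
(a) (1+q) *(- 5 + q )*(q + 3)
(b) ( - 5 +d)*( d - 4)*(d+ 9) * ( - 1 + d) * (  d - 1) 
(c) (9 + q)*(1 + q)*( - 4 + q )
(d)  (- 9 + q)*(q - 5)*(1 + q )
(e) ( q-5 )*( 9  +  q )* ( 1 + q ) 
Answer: e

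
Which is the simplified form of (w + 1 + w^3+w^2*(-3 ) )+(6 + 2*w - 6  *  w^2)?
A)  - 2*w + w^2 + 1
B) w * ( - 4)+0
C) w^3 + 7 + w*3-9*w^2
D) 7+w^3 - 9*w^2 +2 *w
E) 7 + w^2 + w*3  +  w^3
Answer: C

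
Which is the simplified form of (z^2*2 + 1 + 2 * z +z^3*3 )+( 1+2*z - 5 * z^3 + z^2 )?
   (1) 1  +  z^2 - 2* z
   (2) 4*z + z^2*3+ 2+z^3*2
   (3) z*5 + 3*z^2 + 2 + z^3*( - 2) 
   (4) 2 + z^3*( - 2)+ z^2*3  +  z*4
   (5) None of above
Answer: 4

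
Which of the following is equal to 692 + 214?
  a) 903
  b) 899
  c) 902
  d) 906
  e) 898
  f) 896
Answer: d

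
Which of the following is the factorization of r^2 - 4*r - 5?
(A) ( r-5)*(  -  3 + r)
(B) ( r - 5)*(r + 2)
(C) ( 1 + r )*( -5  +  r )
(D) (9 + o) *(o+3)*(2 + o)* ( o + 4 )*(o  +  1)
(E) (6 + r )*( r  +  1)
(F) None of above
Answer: C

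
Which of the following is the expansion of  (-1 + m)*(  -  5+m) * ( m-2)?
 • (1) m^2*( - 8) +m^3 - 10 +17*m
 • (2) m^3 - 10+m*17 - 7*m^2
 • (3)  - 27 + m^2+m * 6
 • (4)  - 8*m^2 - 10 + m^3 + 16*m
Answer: 1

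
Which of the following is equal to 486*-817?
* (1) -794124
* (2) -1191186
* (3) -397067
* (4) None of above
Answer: 4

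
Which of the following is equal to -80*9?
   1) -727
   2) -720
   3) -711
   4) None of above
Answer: 2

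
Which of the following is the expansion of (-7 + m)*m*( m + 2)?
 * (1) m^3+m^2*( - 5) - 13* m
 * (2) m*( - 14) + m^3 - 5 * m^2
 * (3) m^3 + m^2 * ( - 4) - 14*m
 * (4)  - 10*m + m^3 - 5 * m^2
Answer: 2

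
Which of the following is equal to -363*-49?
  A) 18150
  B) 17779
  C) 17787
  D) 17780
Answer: C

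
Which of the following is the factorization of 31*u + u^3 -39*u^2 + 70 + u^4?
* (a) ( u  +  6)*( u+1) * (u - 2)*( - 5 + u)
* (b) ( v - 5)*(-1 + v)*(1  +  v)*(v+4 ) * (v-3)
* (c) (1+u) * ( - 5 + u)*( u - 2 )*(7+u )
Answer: c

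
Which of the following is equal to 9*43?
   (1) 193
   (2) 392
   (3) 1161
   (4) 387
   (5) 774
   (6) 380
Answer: 4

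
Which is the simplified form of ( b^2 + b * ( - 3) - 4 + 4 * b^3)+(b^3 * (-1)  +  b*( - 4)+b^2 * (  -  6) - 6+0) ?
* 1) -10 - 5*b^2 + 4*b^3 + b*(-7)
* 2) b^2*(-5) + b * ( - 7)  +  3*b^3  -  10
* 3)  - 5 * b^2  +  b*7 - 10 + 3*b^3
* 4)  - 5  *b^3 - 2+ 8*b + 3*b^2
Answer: 2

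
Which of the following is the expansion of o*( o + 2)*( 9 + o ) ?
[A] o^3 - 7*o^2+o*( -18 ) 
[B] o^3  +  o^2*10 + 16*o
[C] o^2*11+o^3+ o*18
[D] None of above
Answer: C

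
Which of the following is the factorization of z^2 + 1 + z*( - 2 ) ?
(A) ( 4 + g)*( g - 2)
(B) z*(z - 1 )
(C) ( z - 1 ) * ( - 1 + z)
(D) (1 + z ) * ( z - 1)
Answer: C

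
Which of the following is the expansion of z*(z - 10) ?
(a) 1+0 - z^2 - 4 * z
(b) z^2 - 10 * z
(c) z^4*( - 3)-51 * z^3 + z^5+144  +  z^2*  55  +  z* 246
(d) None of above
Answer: b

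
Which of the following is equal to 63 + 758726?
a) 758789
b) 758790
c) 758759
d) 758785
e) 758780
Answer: a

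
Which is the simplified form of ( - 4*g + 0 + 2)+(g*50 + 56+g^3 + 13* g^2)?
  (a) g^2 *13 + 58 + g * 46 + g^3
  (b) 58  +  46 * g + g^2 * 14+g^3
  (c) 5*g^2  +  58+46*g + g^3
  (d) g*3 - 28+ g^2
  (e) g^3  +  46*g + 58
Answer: a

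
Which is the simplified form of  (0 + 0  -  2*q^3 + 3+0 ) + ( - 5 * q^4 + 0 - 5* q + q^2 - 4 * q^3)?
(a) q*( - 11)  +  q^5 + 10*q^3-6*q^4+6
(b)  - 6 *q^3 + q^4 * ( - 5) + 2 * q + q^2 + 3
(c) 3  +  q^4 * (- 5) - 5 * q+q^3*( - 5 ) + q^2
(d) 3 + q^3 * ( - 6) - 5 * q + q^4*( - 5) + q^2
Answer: d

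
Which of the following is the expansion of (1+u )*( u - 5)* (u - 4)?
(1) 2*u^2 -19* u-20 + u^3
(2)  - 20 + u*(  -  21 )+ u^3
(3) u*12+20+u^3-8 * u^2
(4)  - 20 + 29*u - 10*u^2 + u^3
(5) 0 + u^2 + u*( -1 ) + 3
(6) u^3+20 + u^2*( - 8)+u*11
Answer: 6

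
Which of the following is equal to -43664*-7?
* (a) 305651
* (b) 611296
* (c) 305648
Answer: c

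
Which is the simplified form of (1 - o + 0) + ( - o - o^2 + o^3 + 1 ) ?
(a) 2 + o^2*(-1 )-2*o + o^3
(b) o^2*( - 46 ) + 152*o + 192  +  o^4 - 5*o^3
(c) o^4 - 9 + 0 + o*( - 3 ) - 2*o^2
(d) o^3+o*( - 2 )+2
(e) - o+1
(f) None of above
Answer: a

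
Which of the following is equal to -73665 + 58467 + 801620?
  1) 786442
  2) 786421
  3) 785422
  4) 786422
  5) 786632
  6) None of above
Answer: 4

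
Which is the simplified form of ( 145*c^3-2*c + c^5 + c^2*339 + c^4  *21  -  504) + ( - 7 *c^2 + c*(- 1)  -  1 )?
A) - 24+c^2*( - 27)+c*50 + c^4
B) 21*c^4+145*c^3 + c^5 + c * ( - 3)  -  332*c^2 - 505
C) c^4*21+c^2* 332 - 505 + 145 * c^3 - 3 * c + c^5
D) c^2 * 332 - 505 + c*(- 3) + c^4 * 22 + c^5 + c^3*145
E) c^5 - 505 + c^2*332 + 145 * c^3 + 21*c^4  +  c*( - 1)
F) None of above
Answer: C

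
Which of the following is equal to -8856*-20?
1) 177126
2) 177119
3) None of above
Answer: 3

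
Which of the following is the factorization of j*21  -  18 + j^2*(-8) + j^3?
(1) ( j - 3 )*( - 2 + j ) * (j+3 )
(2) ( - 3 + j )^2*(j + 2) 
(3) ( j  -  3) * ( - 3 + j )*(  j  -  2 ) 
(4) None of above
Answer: 3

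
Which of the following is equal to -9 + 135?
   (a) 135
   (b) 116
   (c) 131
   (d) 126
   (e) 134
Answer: d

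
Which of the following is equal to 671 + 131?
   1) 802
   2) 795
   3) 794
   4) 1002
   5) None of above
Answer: 1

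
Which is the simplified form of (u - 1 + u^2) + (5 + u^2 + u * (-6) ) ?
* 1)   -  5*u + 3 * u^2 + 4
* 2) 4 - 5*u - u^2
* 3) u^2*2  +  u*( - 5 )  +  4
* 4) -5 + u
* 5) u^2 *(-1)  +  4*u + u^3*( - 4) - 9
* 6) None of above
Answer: 3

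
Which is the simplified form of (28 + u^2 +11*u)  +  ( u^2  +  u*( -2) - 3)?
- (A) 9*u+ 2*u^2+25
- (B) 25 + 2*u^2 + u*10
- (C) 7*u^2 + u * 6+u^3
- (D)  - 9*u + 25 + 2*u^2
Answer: A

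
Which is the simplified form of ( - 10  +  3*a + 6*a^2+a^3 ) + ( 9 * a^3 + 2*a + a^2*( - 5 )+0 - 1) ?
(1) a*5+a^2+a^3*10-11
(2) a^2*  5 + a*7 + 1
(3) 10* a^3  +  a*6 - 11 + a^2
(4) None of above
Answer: 1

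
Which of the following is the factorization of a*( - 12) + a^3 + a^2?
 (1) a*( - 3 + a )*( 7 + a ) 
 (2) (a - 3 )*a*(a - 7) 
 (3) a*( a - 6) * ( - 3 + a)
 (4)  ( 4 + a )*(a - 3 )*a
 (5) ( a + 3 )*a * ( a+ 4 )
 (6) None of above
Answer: 4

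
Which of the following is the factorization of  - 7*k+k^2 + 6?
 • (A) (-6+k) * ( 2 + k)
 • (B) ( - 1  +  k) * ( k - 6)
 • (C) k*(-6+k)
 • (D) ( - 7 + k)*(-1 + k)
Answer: B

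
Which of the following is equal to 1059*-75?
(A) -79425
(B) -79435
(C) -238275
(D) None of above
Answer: A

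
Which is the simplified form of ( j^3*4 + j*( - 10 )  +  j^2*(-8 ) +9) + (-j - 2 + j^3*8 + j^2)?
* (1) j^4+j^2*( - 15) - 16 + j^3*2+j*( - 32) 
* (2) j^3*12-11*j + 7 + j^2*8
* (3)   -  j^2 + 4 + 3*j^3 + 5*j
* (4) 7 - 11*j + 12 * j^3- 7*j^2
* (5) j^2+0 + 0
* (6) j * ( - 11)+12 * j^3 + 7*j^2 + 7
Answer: 4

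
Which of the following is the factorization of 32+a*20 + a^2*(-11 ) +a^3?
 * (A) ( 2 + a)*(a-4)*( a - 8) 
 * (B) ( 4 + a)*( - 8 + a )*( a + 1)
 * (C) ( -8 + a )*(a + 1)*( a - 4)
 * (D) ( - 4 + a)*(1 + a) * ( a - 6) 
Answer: C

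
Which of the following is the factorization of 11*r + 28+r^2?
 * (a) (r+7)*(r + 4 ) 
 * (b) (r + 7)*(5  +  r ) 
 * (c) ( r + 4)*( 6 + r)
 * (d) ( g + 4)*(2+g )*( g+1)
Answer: a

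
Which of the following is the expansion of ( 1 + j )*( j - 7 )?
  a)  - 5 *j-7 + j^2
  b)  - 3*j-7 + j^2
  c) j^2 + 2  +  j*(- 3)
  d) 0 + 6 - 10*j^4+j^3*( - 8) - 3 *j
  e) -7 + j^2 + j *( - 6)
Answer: e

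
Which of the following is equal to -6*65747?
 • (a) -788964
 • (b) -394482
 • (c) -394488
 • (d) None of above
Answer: b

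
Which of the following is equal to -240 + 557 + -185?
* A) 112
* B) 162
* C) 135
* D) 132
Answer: D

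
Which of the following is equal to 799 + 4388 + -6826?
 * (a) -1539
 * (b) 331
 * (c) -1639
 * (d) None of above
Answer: c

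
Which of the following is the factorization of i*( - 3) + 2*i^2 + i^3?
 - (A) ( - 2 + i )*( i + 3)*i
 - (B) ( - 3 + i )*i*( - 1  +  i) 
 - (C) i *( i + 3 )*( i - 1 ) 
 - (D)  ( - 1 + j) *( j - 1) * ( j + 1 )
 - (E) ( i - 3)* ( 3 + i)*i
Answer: C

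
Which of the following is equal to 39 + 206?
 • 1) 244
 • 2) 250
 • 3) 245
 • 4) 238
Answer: 3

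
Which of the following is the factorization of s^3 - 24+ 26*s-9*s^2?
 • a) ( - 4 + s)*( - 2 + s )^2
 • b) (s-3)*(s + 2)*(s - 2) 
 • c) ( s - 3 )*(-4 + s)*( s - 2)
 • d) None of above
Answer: c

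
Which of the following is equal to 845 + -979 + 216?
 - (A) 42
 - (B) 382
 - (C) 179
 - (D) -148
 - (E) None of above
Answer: E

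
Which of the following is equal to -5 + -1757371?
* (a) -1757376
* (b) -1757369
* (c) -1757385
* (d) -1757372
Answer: a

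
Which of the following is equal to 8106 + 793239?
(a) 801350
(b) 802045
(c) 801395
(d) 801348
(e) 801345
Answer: e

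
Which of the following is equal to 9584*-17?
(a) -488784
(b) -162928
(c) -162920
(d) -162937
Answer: b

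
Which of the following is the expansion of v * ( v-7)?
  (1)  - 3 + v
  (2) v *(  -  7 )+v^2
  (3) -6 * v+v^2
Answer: 2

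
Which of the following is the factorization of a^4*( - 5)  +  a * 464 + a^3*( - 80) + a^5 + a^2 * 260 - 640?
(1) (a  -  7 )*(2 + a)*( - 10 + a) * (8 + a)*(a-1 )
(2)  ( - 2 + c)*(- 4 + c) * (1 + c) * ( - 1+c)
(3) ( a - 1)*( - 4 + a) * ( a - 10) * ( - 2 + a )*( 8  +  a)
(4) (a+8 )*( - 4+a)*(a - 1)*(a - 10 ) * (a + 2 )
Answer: 4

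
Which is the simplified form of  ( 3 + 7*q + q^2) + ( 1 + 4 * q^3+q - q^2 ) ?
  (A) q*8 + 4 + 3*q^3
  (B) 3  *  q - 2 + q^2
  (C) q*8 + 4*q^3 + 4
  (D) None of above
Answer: C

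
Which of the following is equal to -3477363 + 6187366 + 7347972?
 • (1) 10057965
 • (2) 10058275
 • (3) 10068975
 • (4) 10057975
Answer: 4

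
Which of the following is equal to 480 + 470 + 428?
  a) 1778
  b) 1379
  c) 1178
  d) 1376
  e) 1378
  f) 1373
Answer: e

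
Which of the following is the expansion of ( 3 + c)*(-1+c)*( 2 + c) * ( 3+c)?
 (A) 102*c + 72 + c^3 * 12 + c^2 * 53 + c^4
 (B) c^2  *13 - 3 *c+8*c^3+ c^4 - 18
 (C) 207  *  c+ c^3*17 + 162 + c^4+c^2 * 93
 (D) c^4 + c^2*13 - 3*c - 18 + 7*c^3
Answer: D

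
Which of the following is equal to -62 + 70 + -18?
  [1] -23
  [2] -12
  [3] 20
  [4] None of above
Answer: 4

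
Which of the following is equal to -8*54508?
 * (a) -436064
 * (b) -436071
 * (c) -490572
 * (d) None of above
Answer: a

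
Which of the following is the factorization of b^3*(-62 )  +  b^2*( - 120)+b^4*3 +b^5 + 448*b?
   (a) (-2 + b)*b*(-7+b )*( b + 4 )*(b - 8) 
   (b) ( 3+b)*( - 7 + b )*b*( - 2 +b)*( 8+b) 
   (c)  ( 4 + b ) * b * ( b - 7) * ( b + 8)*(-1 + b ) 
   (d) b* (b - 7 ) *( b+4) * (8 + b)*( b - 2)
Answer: d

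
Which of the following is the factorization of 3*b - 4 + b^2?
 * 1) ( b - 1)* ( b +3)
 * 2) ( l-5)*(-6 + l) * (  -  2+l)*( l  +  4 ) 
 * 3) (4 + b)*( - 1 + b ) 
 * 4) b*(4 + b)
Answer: 3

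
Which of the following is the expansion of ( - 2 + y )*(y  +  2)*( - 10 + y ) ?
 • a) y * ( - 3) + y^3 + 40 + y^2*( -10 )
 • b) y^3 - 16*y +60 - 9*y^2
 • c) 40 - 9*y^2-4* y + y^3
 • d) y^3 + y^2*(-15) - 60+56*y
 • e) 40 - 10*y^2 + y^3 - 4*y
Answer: e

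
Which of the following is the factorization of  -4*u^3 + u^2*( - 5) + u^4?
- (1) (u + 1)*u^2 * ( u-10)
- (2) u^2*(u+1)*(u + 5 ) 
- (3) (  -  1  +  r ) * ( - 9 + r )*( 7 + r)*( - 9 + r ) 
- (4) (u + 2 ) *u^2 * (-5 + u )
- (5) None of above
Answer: 5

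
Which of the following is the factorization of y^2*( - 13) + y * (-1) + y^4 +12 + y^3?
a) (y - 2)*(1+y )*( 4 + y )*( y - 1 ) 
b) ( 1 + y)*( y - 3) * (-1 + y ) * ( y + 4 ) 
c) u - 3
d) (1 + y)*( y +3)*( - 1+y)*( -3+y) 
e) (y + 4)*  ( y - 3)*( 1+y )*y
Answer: b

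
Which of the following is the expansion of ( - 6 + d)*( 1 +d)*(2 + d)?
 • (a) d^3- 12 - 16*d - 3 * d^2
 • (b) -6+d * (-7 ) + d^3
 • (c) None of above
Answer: a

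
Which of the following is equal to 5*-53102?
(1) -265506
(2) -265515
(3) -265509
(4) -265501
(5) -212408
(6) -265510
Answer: 6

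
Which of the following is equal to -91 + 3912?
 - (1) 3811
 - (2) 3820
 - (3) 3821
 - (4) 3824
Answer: 3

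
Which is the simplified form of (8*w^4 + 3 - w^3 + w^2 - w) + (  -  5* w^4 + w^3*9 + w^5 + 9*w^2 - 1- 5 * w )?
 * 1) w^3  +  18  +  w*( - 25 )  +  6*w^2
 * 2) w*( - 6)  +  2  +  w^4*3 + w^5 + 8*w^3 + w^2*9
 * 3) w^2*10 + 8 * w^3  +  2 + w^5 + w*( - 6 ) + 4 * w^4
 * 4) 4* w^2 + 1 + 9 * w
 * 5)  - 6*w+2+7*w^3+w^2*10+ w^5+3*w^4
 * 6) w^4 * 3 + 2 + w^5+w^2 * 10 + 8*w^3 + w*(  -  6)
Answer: 6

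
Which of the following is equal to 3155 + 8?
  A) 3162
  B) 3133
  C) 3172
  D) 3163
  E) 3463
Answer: D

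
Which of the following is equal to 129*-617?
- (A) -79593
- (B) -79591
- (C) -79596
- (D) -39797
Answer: A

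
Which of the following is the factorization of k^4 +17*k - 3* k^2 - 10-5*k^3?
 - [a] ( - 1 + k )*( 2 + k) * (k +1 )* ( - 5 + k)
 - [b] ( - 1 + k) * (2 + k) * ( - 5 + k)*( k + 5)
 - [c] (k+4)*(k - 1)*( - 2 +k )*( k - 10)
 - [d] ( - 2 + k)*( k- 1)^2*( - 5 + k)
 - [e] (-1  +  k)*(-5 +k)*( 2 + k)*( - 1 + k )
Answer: e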